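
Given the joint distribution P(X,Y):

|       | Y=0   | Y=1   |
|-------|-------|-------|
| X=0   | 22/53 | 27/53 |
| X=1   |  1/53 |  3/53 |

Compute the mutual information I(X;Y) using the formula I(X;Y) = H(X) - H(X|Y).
0.0086 bits

I(X;Y) = H(X) - H(X|Y)

Marginal of X (row sums):
  P(X=0) = 22/53 + 27/53 = 49/53
  P(X=1) = 1/53 + 3/53 = 4/53
H(X) = -[(49/53)·log₂(49/53) + (4/53)·log₂(4/53)]
  = 0.10467 + 0.28135 = 0.3860 bits

Marginal of Y (column sums):
  P(Y=0) = 22/53 + 1/53 = 23/53
  P(Y=1) = 27/53 + 3/53 = 30/53
H(X|Y) = Σ_y P(y)·H(X|Y=y):
  Y=0: P(Y=0) = 23/53, P(X|Y=0) = (22/23, 1/23) → H(X|Y=0) = 0.25802
  Y=1: P(Y=1) = 30/53, P(X|Y=1) = (9/10, 1/10) → H(X|Y=1) = 0.46900
H(X|Y) = (23/53)·0.25802 + (30/53)·0.46900 = 0.3774 bits

I(X;Y) = H(X) - H(X|Y) = 0.3860 - 0.3774 = 0.0086 bits

Cross-check via I(X;Y) = H(X) + H(Y) - H(X,Y): computing H(Y) from the column sums and H(X,Y) from the 4 cells in the same way gives H(Y) = 0.9874 bits and H(X,Y) = 1.3648 bits, so
I(X;Y) = 0.3860 + 0.9874 - 1.3648 = 0.0086 bits ✓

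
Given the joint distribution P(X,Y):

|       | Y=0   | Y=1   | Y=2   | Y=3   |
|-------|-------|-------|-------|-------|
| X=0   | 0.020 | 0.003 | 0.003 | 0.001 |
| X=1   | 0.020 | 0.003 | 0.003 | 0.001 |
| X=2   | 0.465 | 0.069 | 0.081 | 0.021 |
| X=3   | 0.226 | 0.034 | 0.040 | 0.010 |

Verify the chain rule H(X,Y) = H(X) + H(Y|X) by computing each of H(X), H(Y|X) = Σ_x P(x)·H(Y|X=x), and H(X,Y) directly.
H(X) = 1.2204 bits, H(Y|X) = 1.2194 bits, H(X,Y) = 2.4398 bits

Marginal of X (row sums):
  P(X=0) = 0.020 + 0.003 + 0.003 + 0.001 = 0.027
  P(X=1) = 0.020 + 0.003 + 0.003 + 0.001 = 0.027
  P(X=2) = 0.465 + 0.069 + 0.081 + 0.021 = 0.636
  P(X=3) = 0.226 + 0.034 + 0.040 + 0.010 = 0.310
H(X) = -[0.027·log₂(0.027) + 0.027·log₂(0.027) + 0.636·log₂(0.636) + 0.310·log₂(0.310)]
  = 0.1407 + 0.1407 + 0.4152 + 0.5238 = 1.2204 bits

H(Y|X) = Σ_x P(x)·H(Y|X=x):
  X=0: P(X=0) = 0.027, P(Y|X=0) = (20/27, 1/9, 1/9, 1/27) → H(Y|X=0) = 1.2012
  X=1: P(X=1) = 0.027, P(Y|X=1) = (20/27, 1/9, 1/9, 1/27) → H(Y|X=1) = 1.2012
  X=2: P(X=2) = 0.636, P(Y|X=2) = (155/212, 23/212, 27/212, 7/212) → H(Y|X=2) = 1.2191
  X=3: P(X=3) = 0.310, P(Y|X=3) = (113/155, 17/155, 4/31, 1/31) → H(Y|X=3) = 1.2231
H(Y|X) = 0.027·1.2012 + 0.027·1.2012 + 0.636·1.2191 + 0.310·1.2231 = 1.2194 bits

H(X,Y) = -Σ_{x,y} P(x,y) log₂ P(x,y). Per-cell terms -P(x,y)·log₂P(x,y):
  X=0: 0.1129, 0.0251, 0.0251, 0.0100
  X=1: 0.1129, 0.0251, 0.0251, 0.0100
  X=2: 0.5137, 0.2662, 0.2937, 0.1170
  X=3: 0.4849, 0.1659, 0.1858, 0.0664
Sum of the 16 terms: H(X,Y) = 2.4398 bits

Chain rule check:
  H(X) + H(Y|X) = 1.2204 + 1.2194 = 2.4398 bits
  H(X,Y) = 2.4398 bits
✓ Chain rule verified.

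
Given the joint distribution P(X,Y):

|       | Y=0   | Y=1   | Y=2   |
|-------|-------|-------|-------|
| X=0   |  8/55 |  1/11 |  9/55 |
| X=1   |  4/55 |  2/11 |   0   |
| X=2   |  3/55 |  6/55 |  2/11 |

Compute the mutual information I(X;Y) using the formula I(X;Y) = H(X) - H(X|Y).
0.2390 bits

I(X;Y) = H(X) - H(X|Y)

Marginal of X (row sums):
  P(X=0) = 8/55 + 1/11 + 9/55 = 2/5
  P(X=1) = 4/55 + 2/11 + 0 = 14/55
  P(X=2) = 3/55 + 6/55 + 2/11 = 19/55
H(X) = -[(2/5)·log₂(2/5) + (14/55)·log₂(14/55) + (19/55)·log₂(19/55)]
  = 0.5288 + 0.5025 + 0.5297 = 1.5610 bits

Marginal of Y (column sums):
  P(Y=0) = 8/55 + 4/55 + 3/55 = 3/11
  P(Y=1) = 1/11 + 2/11 + 6/55 = 21/55
  P(Y=2) = 9/55 + 0 + 2/11 = 19/55
H(X|Y) = Σ_y P(y)·H(X|Y=y):
  Y=0: P(Y=0) = 3/11, P(X|Y=0) = (8/15, 4/15, 1/5) → H(X|Y=0) = 1.4566
  Y=1: P(Y=1) = 21/55, P(X|Y=1) = (5/21, 10/21, 2/7) → H(X|Y=1) = 1.5190
  Y=2: P(Y=2) = 19/55, P(X|Y=2) = (9/19, 0, 10/19) → H(X|Y=2) = 0.9980
H(X|Y) = (3/11)·1.4566 + (21/55)·1.5190 + (19/55)·0.9980 = 1.3220 bits

I(X;Y) = H(X) - H(X|Y) = 1.5610 - 1.3220 = 0.2390 bits

Cross-check via I(X;Y) = H(X) + H(Y) - H(X,Y): computing H(Y) from the column sums and H(X,Y) from the 9 cells in the same way gives H(Y) = 1.5713 bits and H(X,Y) = 2.8933 bits, so
I(X;Y) = 1.5610 + 1.5713 - 2.8933 = 0.2390 bits ✓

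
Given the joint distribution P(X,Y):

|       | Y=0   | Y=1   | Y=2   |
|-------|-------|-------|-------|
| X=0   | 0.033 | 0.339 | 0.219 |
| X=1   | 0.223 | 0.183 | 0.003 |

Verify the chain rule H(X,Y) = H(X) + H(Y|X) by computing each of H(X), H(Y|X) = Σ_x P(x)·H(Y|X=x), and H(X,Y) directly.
H(X) = 0.9760 bits, H(Y|X) = 1.1516 bits, H(X,Y) = 2.1276 bits

Marginal of X (row sums):
  P(X=0) = 0.033 + 0.339 + 0.219 = 0.591
  P(X=1) = 0.223 + 0.183 + 0.003 = 0.409
H(X) = -[0.591·log₂(0.591) + 0.409·log₂(0.409)]
  = 0.44843 + 0.52754 = 0.9760 bits

H(Y|X) = Σ_x P(x)·H(Y|X=x):
  X=0: P(X=0) = 0.591, P(Y|X=0) = (11/197, 113/197, 73/197) → H(Y|X=0) = 1.22311
  X=1: P(X=1) = 0.409, P(Y|X=1) = (223/409, 183/409, 3/409) → H(Y|X=1) = 1.04826
H(Y|X) = 0.591·1.22311 + 0.409·1.04826 = 1.1516 bits

H(X,Y) = -Σ_{x,y} P(x,y) log₂ P(x,y). Per-cell terms -P(x,y)·log₂P(x,y):
  X=0: 0.16241, 0.52906, 0.47983
  X=1: 0.48277, 0.44837, 0.02514
Sum of the 6 terms: H(X,Y) = 2.1276 bits

Chain rule check:
  H(X) + H(Y|X) = 0.9760 + 1.1516 = 2.1276 bits
  H(X,Y) = 2.1276 bits
✓ Chain rule verified.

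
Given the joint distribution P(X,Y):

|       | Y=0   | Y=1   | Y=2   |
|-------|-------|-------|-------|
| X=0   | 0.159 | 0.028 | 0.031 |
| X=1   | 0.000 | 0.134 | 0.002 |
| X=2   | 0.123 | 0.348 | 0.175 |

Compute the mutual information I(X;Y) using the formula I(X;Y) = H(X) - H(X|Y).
0.2894 bits

I(X;Y) = H(X) - H(X|Y)

Marginal of X (row sums):
  P(X=0) = 0.159 + 0.028 + 0.031 = 0.218
  P(X=1) = 0.000 + 0.134 + 0.002 = 0.136
  P(X=2) = 0.123 + 0.348 + 0.175 = 0.646
H(X) = -[0.218·log₂(0.218) + 0.136·log₂(0.136) + 0.646·log₂(0.646)]
  = 0.47908 + 0.39145 + 0.40723 = 1.27776 bits

Marginal of Y (column sums):
  P(Y=0) = 0.159 + 0.000 + 0.123 = 0.282
  P(Y=1) = 0.028 + 0.134 + 0.348 = 0.510
  P(Y=2) = 0.031 + 0.002 + 0.175 = 0.208
H(X|Y) = Σ_y P(y)·H(X|Y=y):
  Y=0: P(Y=0) = 0.282, P(X|Y=0) = (53/94, 0, 41/94) → H(X|Y=0) = 0.98821
  Y=1: P(Y=1) = 0.510, P(X|Y=1) = (14/255, 67/255, 58/85) → H(X|Y=1) = 1.11277
  Y=2: P(Y=2) = 0.208, P(X|Y=2) = (31/208, 1/104, 175/208) → H(X|Y=2) = 0.68341
H(X|Y) = 0.282·0.98821 + 0.510·1.11277 + 0.208·0.68341 = 0.98834 bits

I(X;Y) = H(X) - H(X|Y) = 1.27776 - 0.98834 = 0.2894 bits

Cross-check via I(X;Y) = H(X) + H(Y) - H(X,Y): computing H(Y) from the column sums and H(X,Y) from the 9 cells in the same way gives H(Y) = 1.48162 bits and H(X,Y) = 2.46996 bits, so
I(X;Y) = 1.27776 + 1.48162 - 2.46996 = 0.2894 bits ✓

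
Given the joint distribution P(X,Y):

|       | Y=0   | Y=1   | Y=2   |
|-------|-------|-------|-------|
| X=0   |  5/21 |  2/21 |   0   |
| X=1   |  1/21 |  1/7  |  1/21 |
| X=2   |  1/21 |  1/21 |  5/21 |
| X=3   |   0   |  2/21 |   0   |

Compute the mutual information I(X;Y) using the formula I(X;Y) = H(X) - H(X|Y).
0.5780 bits

I(X;Y) = H(X) - H(X|Y)

Marginal of X (row sums):
  P(X=0) = 5/21 + 2/21 + 0 = 1/3
  P(X=1) = 1/21 + 1/7 + 1/21 = 5/21
  P(X=2) = 1/21 + 1/21 + 5/21 = 1/3
  P(X=3) = 0 + 2/21 + 0 = 2/21
H(X) = -[(1/3)·log₂(1/3) + (5/21)·log₂(5/21) + (1/3)·log₂(1/3) + (2/21)·log₂(2/21)]
  = 0.5283208 + 0.4929498 + 0.5283208 + 0.3230778 = 1.872669 bits

Marginal of Y (column sums):
  P(Y=0) = 5/21 + 1/21 + 1/21 + 0 = 1/3
  P(Y=1) = 2/21 + 1/7 + 1/21 + 2/21 = 8/21
  P(Y=2) = 0 + 1/21 + 5/21 + 0 = 2/7
H(X|Y) = Σ_y P(y)·H(X|Y=y):
  Y=0: P(Y=0) = 1/3, P(X|Y=0) = (5/7, 1/7, 1/7, 0) → H(X|Y=0) = 1.1488349
  Y=1: P(Y=1) = 8/21, P(X|Y=1) = (1/4, 3/8, 1/8, 1/4) → H(X|Y=1) = 1.9056391
  Y=2: P(Y=2) = 2/7, P(X|Y=2) = (0, 1/6, 5/6, 0) → H(X|Y=2) = 0.6500224
H(X|Y) = (1/3)·1.1488349 + (8/21)·1.9056391 + (2/7)·0.6500224 = 1.294623 bits

I(X;Y) = H(X) - H(X|Y) = 1.872669 - 1.294623 = 0.5780 bits

Cross-check via I(X;Y) = H(X) + H(Y) - H(X,Y): computing H(Y) from the column sums and H(X,Y) from the 12 cells in the same way gives H(Y) = 1.575115 bits and H(X,Y) = 2.869738 bits, so
I(X;Y) = 1.872669 + 1.575115 - 2.869738 = 0.5780 bits ✓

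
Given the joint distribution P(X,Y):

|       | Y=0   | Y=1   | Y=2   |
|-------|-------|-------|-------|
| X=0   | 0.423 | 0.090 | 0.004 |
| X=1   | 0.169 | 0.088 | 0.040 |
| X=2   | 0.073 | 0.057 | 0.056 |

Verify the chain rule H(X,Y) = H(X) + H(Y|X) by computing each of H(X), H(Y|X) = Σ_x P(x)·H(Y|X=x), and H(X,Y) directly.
H(X) = 1.4636 bits, H(Y|X) = 1.0778 bits, H(X,Y) = 2.5414 bits

Marginal of X (row sums):
  P(X=0) = 0.423 + 0.090 + 0.004 = 0.517
  P(X=1) = 0.169 + 0.088 + 0.040 = 0.297
  P(X=2) = 0.073 + 0.057 + 0.056 = 0.186
H(X) = -[0.517·log₂(0.517) + 0.297·log₂(0.297) + 0.186·log₂(0.186)]
  = 0.492062 + 0.520185 + 0.451352 = 1.4636 bits

H(Y|X) = Σ_x P(x)·H(Y|X=x):
  X=0: P(X=0) = 0.517, P(Y|X=0) = (9/11, 90/517, 4/517) → H(Y|X=0) = 0.730198
  X=1: P(X=1) = 0.297, P(Y|X=1) = (169/297, 8/27, 40/297) → H(Y|X=1) = 1.372381
  X=2: P(X=2) = 0.186, P(Y|X=2) = (73/186, 19/62, 28/93) → H(Y|X=2) = 1.573870
H(Y|X) = 0.517·0.730198 + 0.297·1.372381 + 0.186·1.573870 = 1.0778 bits

H(X,Y) = -Σ_{x,y} P(x,y) log₂ P(x,y). Per-cell terms -P(x,y)·log₂P(x,y):
  X=0: 0.525057, 0.312654, 0.031863
  X=1: 0.433469, 0.308559, 0.185754
  X=2: 0.275645, 0.235575, 0.232872
Sum of the 9 terms: H(X,Y) = 2.5414 bits

Chain rule check:
  H(X) + H(Y|X) = 1.4636 + 1.0778 = 2.5414 bits
  H(X,Y) = 2.5414 bits
✓ Chain rule verified.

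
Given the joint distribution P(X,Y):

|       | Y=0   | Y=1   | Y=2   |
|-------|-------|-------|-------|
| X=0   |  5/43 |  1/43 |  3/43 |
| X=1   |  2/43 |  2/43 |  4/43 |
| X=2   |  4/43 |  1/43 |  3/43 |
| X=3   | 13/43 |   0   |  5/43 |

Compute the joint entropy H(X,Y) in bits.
3.0813 bits

H(X,Y) = -Σ_{x,y} P(x,y) log₂ P(x,y). Per-cell terms -P(x,y)·log₂P(x,y):
  X=0: 0.36097, 0.12619, 0.26800
  X=1: 0.20587, 0.20587, 0.31872
  X=2: 0.31872, 0.12619, 0.26800
  X=3: 0.52176, 0.00000, 0.36097
  (cells with P = 0 contribute 0)
Sum of the 12 terms: H(X,Y) = 3.0813 bits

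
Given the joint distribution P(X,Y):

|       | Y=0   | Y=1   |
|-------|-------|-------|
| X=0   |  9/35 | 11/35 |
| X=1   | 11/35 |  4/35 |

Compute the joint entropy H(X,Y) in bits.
1.9111 bits

H(X,Y) = -Σ_{x,y} P(x,y) log₂ P(x,y). Per-cell terms -P(x,y)·log₂P(x,y):
  X=0: 0.50383, 0.52481
  X=1: 0.52481, 0.35763
Sum of the 4 terms: H(X,Y) = 1.9111 bits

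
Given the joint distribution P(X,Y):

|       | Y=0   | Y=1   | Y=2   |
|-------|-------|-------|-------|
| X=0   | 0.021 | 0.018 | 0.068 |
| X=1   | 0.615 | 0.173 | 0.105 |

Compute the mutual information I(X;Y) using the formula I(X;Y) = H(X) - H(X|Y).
0.1044 bits

I(X;Y) = H(X) - H(X|Y)

Marginal of X (row sums):
  P(X=0) = 0.021 + 0.018 + 0.068 = 0.107
  P(X=1) = 0.615 + 0.173 + 0.105 = 0.893
H(X) = -[0.107·log₂(0.107) + 0.893·log₂(0.893)]
  = 0.3450 + 0.1458 = 0.4908 bits

Marginal of Y (column sums):
  P(Y=0) = 0.021 + 0.615 = 0.636
  P(Y=1) = 0.018 + 0.173 = 0.191
  P(Y=2) = 0.068 + 0.105 = 0.173
H(X|Y) = Σ_y P(y)·H(X|Y=y):
  Y=0: P(Y=0) = 0.636, P(X|Y=0) = (7/212, 205/212) → H(X|Y=0) = 0.2093
  Y=1: P(Y=1) = 0.191, P(X|Y=1) = (18/191, 173/191) → H(X|Y=1) = 0.4505
  Y=2: P(Y=2) = 0.173, P(X|Y=2) = (68/173, 105/173) → H(X|Y=2) = 0.9667
H(X|Y) = 0.636·0.2093 + 0.191·0.4505 + 0.173·0.9667 = 0.3864 bits

I(X;Y) = H(X) - H(X|Y) = 0.4908 - 0.3864 = 0.1044 bits

Cross-check via I(X;Y) = H(X) + H(Y) - H(X,Y): computing H(Y) from the column sums and H(X,Y) from the 6 cells in the same way gives H(Y) = 1.3093 bits and H(X,Y) = 1.6957 bits, so
I(X;Y) = 0.4908 + 1.3093 - 1.6957 = 0.1044 bits ✓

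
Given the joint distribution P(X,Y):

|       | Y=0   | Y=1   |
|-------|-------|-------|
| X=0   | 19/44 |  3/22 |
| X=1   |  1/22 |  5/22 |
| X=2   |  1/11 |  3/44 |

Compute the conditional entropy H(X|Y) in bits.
1.1957 bits

H(X|Y) = H(X,Y) - H(Y)

H(X,Y) = -Σ_{x,y} P(x,y) log₂ P(x,y). Per-cell terms -P(x,y)·log₂P(x,y):
  X=0: 0.523149, 0.391973
  X=1: 0.202701, 0.485796
  X=2: 0.314494, 0.264168
Sum of the 6 terms: H(X,Y) = 2.18228 bits

Marginal of Y (column sums):
  P(Y=0) = 19/44 + 1/22 + 1/11 = 25/44
  P(Y=1) = 3/22 + 5/22 + 3/44 = 19/44
H(Y) = -[(25/44)·log₂(25/44) + (19/44)·log₂(19/44)]
  = 0.463395 + 0.523149 = 0.98654 bits

H(X|Y) = H(X,Y) - H(Y) = 2.18228 - 0.98654 = 1.1957 bits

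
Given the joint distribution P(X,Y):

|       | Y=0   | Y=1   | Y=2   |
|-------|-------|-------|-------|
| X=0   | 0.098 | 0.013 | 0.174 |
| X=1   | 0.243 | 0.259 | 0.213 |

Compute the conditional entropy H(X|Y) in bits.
0.7546 bits

H(X|Y) = H(X,Y) - H(Y)

H(X,Y) = -Σ_{x,y} P(x,y) log₂ P(x,y). Per-cell terms -P(x,y)·log₂P(x,y):
  X=0: 0.3284, 0.0814, 0.4390
  X=1: 0.4960, 0.5048, 0.4752
Sum of the 6 terms: H(X,Y) = 2.3248 bits

Marginal of Y (column sums):
  P(Y=0) = 0.098 + 0.243 = 0.341
  P(Y=1) = 0.013 + 0.259 = 0.272
  P(Y=2) = 0.174 + 0.213 = 0.387
H(Y) = -[0.341·log₂(0.341) + 0.272·log₂(0.272) + 0.387·log₂(0.387)]
  = 0.5293 + 0.5109 + 0.5300 = 1.5702 bits

H(X|Y) = H(X,Y) - H(Y) = 2.3248 - 1.5702 = 0.7546 bits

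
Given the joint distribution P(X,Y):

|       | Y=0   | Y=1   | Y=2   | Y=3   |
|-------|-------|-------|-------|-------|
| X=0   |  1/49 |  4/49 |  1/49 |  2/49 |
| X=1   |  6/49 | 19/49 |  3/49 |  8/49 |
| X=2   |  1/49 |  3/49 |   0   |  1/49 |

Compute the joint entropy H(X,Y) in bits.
2.7631 bits

H(X,Y) = -Σ_{x,y} P(x,y) log₂ P(x,y). Per-cell terms -P(x,y)·log₂P(x,y):
  X=0: 0.11459, 0.29508, 0.11459, 0.18836
  X=1: 0.37099, 0.52998, 0.24672, 0.42689
  X=2: 0.11459, 0.24672, 0.00000, 0.11459
  (cells with P = 0 contribute 0)
Sum of the 12 terms: H(X,Y) = 2.7631 bits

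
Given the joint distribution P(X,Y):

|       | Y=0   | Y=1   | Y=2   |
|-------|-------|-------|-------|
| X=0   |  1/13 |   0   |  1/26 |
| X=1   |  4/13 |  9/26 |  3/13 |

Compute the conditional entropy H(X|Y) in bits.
0.4370 bits

H(X|Y) = H(X,Y) - H(Y)

H(X,Y) = -Σ_{x,y} P(x,y) log₂ P(x,y). Per-cell terms -P(x,y)·log₂P(x,y):
  X=0: 0.28465, 0.00000, 0.18079
  X=1: 0.52321, 0.52979, 0.48819
  (cells with P = 0 contribute 0)
Sum of the 6 terms: H(X,Y) = 2.00663 bits

Marginal of Y (column sums):
  P(Y=0) = 1/13 + 4/13 = 5/13
  P(Y=1) = 0 + 9/26 = 9/26
  P(Y=2) = 1/26 + 3/13 = 7/26
H(Y) = -[(5/13)·log₂(5/13) + (9/26)·log₂(9/26) + (7/26)·log₂(7/26)]
  = 0.53020 + 0.52979 + 0.50968 = 1.56967 bits

H(X|Y) = H(X,Y) - H(Y) = 2.00663 - 1.56967 = 0.4370 bits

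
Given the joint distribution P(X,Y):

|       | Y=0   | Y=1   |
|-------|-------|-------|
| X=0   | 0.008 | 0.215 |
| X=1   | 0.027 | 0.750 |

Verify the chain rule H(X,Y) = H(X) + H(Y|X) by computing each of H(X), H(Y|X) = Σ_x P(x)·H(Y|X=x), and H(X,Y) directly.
H(X) = 0.7656 bits, H(Y|X) = 0.2189 bits, H(X,Y) = 0.9845 bits

Marginal of X (row sums):
  P(X=0) = 0.008 + 0.215 = 0.223
  P(X=1) = 0.027 + 0.750 = 0.777
H(X) = -[0.223·log₂(0.223) + 0.777·log₂(0.777)]
  = 0.4828 + 0.2828 = 0.7656 bits

H(Y|X) = Σ_x P(x)·H(Y|X=x):
  X=0: P(X=0) = 0.223, P(Y|X=0) = (8/223, 215/223) → H(Y|X=0) = 0.2230
  X=1: P(X=1) = 0.777, P(Y|X=1) = (9/259, 250/259) → H(Y|X=1) = 0.2177
H(Y|X) = 0.223·0.2230 + 0.777·0.2177 = 0.2189 bits

H(X,Y) = -Σ_{x,y} P(x,y) log₂ P(x,y). Per-cell terms -P(x,y)·log₂P(x,y):
  X=0: 0.0557, 0.4768
  X=1: 0.1407, 0.3113
Sum of the 4 terms: H(X,Y) = 0.9845 bits

Chain rule check:
  H(X) + H(Y|X) = 0.7656 + 0.2189 = 0.9845 bits
  H(X,Y) = 0.9845 bits
✓ Chain rule verified.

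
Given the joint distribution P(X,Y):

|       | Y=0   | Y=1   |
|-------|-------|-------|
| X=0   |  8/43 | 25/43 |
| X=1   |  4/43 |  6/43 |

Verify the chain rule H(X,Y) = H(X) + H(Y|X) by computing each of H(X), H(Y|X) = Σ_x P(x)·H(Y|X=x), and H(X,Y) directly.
H(X) = 0.7824 bits, H(Y|X) = 0.8390 bits, H(X,Y) = 1.6215 bits

Marginal of X (row sums):
  P(X=0) = 8/43 + 25/43 = 33/43
  P(X=1) = 4/43 + 6/43 = 10/43
H(X) = -[(33/43)·log₂(33/43) + (10/43)·log₂(10/43)]
  = 0.29306 + 0.48938 = 0.7824 bits

H(Y|X) = Σ_x P(x)·H(Y|X=x):
  X=0: P(X=0) = 33/43, P(Y|X=0) = (8/33, 25/33) → H(Y|X=0) = 0.79905
  X=1: P(X=1) = 10/43, P(Y|X=1) = (2/5, 3/5) → H(Y|X=1) = 0.97095
H(Y|X) = (33/43)·0.79905 + (10/43)·0.97095 = 0.8390 bits

H(X,Y) = -Σ_{x,y} P(x,y) log₂ P(x,y). Per-cell terms -P(x,y)·log₂P(x,y):
  X=0: 0.45140, 0.45489
  X=1: 0.31872, 0.39646
Sum of the 4 terms: H(X,Y) = 1.6215 bits

Chain rule check:
  H(X) + H(Y|X) = 0.7824 + 0.8390 = 1.6214 bits
  H(X,Y) = 1.6215 bits
✓ Chain rule verified (Δ = 0.0001 is 4-dp rounding noise: each of the three values was rounded independently).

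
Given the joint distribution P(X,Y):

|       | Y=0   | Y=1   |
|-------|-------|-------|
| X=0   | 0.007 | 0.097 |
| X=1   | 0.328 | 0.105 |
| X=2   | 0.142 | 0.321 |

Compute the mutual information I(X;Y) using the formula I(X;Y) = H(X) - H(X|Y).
0.2037 bits

I(X;Y) = H(X) - H(X|Y)

Marginal of X (row sums):
  P(X=0) = 0.007 + 0.097 = 0.104
  P(X=1) = 0.328 + 0.105 = 0.433
  P(X=2) = 0.142 + 0.321 = 0.463
H(X) = -[0.104·log₂(0.104) + 0.433·log₂(0.433) + 0.463·log₂(0.463)]
  = 0.33960 + 0.52287 + 0.51435 = 1.3768 bits

Marginal of Y (column sums):
  P(Y=0) = 0.007 + 0.328 + 0.142 = 0.477
  P(Y=1) = 0.097 + 0.105 + 0.321 = 0.523
H(X|Y) = Σ_y P(y)·H(X|Y=y):
  Y=0: P(Y=0) = 0.477, P(X|Y=0) = (7/477, 328/477, 142/477) → H(X|Y=0) = 0.98130
  Y=1: P(Y=1) = 0.523, P(X|Y=1) = (97/523, 105/523, 321/523) → H(X|Y=1) = 1.34812
H(X|Y) = 0.477·0.98130 + 0.523·1.34812 = 1.1731 bits

I(X;Y) = H(X) - H(X|Y) = 1.3768 - 1.1731 = 0.2037 bits

Cross-check via I(X;Y) = H(X) + H(Y) - H(X,Y): computing H(Y) from the column sums and H(X,Y) from the 6 cells in the same way gives H(Y) = 0.9985 bits and H(X,Y) = 2.1716 bits, so
I(X;Y) = 1.3768 + 0.9985 - 2.1716 = 0.2037 bits ✓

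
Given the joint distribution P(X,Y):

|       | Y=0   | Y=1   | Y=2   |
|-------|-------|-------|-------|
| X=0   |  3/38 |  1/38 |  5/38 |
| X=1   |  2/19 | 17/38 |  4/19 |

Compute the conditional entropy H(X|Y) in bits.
0.6570 bits

H(X|Y) = H(X,Y) - H(Y)

H(X,Y) = -Σ_{x,y} P(x,y) log₂ P(x,y). Per-cell terms -P(x,y)·log₂P(x,y):
  X=0: 0.2892, 0.1381, 0.3850
  X=1: 0.3419, 0.5192, 0.4732
Sum of the 6 terms: H(X,Y) = 2.1466 bits

Marginal of Y (column sums):
  P(Y=0) = 3/38 + 2/19 = 7/38
  P(Y=1) = 1/38 + 17/38 = 9/19
  P(Y=2) = 5/38 + 4/19 = 13/38
H(Y) = -[(7/38)·log₂(7/38) + (9/19)·log₂(9/19) + (13/38)·log₂(13/38)]
  = 0.4496 + 0.5106 + 0.5294 = 1.4896 bits

H(X|Y) = H(X,Y) - H(Y) = 2.1466 - 1.4896 = 0.6570 bits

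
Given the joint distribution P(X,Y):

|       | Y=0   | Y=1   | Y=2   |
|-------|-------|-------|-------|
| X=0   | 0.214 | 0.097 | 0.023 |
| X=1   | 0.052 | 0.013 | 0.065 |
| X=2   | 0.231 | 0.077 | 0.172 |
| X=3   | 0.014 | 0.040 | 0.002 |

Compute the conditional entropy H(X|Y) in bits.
1.5003 bits

H(X|Y) = H(X,Y) - H(Y)

H(X,Y) = -Σ_{x,y} P(x,y) log₂ P(x,y). Per-cell terms -P(x,y)·log₂P(x,y):
  X=0: 0.476004, 0.326490, 0.125171
  X=1: 0.221798, 0.081449, 0.256322
  X=2: 0.488342, 0.284823, 0.436797
  X=3: 0.086218, 0.185754, 0.017932
Sum of the 12 terms: H(X,Y) = 2.98710 bits

Marginal of Y (column sums):
  P(Y=0) = 0.214 + 0.052 + 0.231 + 0.014 = 0.511
  P(Y=1) = 0.097 + 0.013 + 0.077 + 0.040 = 0.227
  P(Y=2) = 0.023 + 0.065 + 0.172 + 0.002 = 0.262
H(Y) = -[0.511·log₂(0.511) + 0.227·log₂(0.227) + 0.262·log₂(0.262)]
  = 0.494957 + 0.485607 + 0.506279 = 1.48684 bits

H(X|Y) = H(X,Y) - H(Y) = 2.98710 - 1.48684 = 1.5003 bits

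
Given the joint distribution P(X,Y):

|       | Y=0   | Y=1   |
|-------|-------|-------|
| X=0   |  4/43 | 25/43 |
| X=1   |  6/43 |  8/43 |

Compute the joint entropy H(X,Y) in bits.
1.6215 bits

H(X,Y) = -Σ_{x,y} P(x,y) log₂ P(x,y). Per-cell terms -P(x,y)·log₂P(x,y):
  X=0: 0.3187, 0.4549
  X=1: 0.3965, 0.4514
Sum of the 4 terms: H(X,Y) = 1.6215 bits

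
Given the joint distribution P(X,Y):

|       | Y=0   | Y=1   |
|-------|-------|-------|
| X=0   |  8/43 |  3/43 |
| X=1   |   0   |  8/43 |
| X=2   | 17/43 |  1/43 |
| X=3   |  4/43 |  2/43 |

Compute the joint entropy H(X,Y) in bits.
2.3509 bits

H(X,Y) = -Σ_{x,y} P(x,y) log₂ P(x,y). Per-cell terms -P(x,y)·log₂P(x,y):
  X=0: 0.4514, 0.2680
  X=1: 0.0000, 0.4514
  X=2: 0.5293, 0.1262
  X=3: 0.3187, 0.2059
  (cells with P = 0 contribute 0)
Sum of the 8 terms: H(X,Y) = 2.3509 bits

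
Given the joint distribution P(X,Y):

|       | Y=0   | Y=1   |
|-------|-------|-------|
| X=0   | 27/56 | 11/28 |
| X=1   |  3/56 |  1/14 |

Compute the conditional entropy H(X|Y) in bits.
0.5388 bits

H(X|Y) = H(X,Y) - H(Y)

H(X,Y) = -Σ_{x,y} P(x,y) log₂ P(x,y). Per-cell terms -P(x,y)·log₂P(x,y):
  X=0: 0.5074, 0.5295
  X=1: 0.2262, 0.2720
Sum of the 4 terms: H(X,Y) = 1.5351 bits

Marginal of Y (column sums):
  P(Y=0) = 27/56 + 3/56 = 15/28
  P(Y=1) = 11/28 + 1/14 = 13/28
H(Y) = -[(15/28)·log₂(15/28) + (13/28)·log₂(13/28)]
  = 0.4824 + 0.5139 = 0.9963 bits

H(X|Y) = H(X,Y) - H(Y) = 1.5351 - 0.9963 = 0.5388 bits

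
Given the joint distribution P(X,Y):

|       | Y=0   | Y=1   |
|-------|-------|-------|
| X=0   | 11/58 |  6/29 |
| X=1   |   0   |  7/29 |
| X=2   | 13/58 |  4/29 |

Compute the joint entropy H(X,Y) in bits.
2.2979 bits

H(X,Y) = -Σ_{x,y} P(x,y) log₂ P(x,y). Per-cell terms -P(x,y)·log₂P(x,y):
  X=0: 0.454897, 0.470280
  X=1: 0.000000, 0.494979
  X=2: 0.483587, 0.394204
  (cells with P = 0 contribute 0)
Sum of the 6 terms: H(X,Y) = 2.2979 bits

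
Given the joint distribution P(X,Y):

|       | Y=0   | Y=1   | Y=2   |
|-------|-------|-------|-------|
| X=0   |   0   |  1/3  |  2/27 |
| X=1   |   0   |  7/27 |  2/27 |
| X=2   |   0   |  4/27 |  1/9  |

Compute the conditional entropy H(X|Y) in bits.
1.5242 bits

H(X|Y) = H(X,Y) - H(Y)

H(X,Y) = -Σ_{x,y} P(x,y) log₂ P(x,y). Per-cell terms -P(x,y)·log₂P(x,y):
  X=0: 0.00000, 0.52832, 0.27814
  X=1: 0.00000, 0.50492, 0.27814
  X=2: 0.00000, 0.40813, 0.35221
  (cells with P = 0 contribute 0)
Sum of the 9 terms: H(X,Y) = 2.34986 bits

Marginal of Y (column sums):
  P(Y=0) = 0 + 0 + 0 = 0
  P(Y=1) = 1/3 + 7/27 + 4/27 = 20/27
  P(Y=2) = 2/27 + 2/27 + 1/9 = 7/27
H(Y) = -[(20/27)·log₂(20/27) + (7/27)·log₂(7/27)]   (outcomes with P = 0 contribute 0)
  = 0.32071 + 0.50492 = 0.82563 bits

H(X|Y) = H(X,Y) - H(Y) = 2.34986 - 0.82563 = 1.5242 bits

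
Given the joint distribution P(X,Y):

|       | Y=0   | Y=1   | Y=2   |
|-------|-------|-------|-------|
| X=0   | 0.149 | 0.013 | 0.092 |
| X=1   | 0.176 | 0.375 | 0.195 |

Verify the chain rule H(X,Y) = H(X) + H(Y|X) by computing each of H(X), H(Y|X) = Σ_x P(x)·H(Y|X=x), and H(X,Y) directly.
H(X) = 0.8176 bits, H(Y|X) = 1.4215 bits, H(X,Y) = 2.2390 bits

Marginal of X (row sums):
  P(X=0) = 0.149 + 0.013 + 0.092 = 0.254
  P(X=1) = 0.176 + 0.375 + 0.195 = 0.746
H(X) = -[0.254·log₂(0.254) + 0.746·log₂(0.746)]
  = 0.502183 + 0.315373 = 0.8176 bits

H(Y|X) = Σ_x P(x)·H(Y|X=x):
  X=0: P(X=0) = 0.254, P(Y|X=0) = (149/254, 13/254, 46/127) → H(Y|X=0) = 1.201561
  X=1: P(X=1) = 0.746, P(Y|X=1) = (88/373, 375/746, 195/746) → H(Y|X=1) = 1.496357
H(Y|X) = 0.254·1.201561 + 0.746·1.496357 = 1.4215 bits

H(X,Y) = -Σ_{x,y} P(x,y) log₂ P(x,y). Per-cell terms -P(x,y)·log₂P(x,y):
  X=0: 0.409246, 0.081449, 0.316684
  X=1: 0.441118, 0.530639, 0.459899
Sum of the 6 terms: H(X,Y) = 2.2390 bits

Chain rule check:
  H(X) + H(Y|X) = 0.8176 + 1.4215 = 2.2391 bits
  H(X,Y) = 2.2390 bits
✓ Chain rule verified (Δ = 0.0001 is 4-dp rounding noise: each of the three values was rounded independently).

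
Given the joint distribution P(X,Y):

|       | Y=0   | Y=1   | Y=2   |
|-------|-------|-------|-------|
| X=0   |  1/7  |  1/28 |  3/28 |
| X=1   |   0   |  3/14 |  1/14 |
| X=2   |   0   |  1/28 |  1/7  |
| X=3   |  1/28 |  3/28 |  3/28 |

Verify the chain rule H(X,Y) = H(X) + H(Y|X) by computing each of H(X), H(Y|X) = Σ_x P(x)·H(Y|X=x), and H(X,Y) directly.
H(X) = 1.9766 bits, H(Y|X) = 1.1245 bits, H(X,Y) = 3.1011 bits

Marginal of X (row sums):
  P(X=0) = 1/7 + 1/28 + 3/28 = 2/7
  P(X=1) = 0 + 3/14 + 1/14 = 2/7
  P(X=2) = 0 + 1/28 + 1/7 = 5/28
  P(X=3) = 1/28 + 3/28 + 3/28 = 1/4
H(X) = -[(2/7)·log₂(2/7) + (2/7)·log₂(2/7) + (5/28)·log₂(5/28) + (1/4)·log₂(1/4)]
  = 0.51639 + 0.51639 + 0.44383 + 0.50000 = 1.9766 bits

H(Y|X) = Σ_x P(x)·H(Y|X=x):
  X=0: P(X=0) = 2/7, P(Y|X=0) = (1/2, 1/8, 3/8) → H(Y|X=0) = 1.40564
  X=1: P(X=1) = 2/7, P(Y|X=1) = (0, 3/4, 1/4) → H(Y|X=1) = 0.81128
  X=2: P(X=2) = 5/28, P(Y|X=2) = (0, 1/5, 4/5) → H(Y|X=2) = 0.72193
  X=3: P(X=3) = 1/4, P(Y|X=3) = (1/7, 3/7, 3/7) → H(Y|X=3) = 1.44882
H(Y|X) = (2/7)·1.40564 + (2/7)·0.81128 + (5/28)·0.72193 + (1/4)·1.44882 = 1.1245 bits

H(X,Y) = -Σ_{x,y} P(x,y) log₂ P(x,y). Per-cell terms -P(x,y)·log₂P(x,y):
  X=0: 0.40105, 0.17169, 0.34526
  X=1: 0.00000, 0.47623, 0.27195
  X=2: 0.00000, 0.17169, 0.40105
  X=3: 0.17169, 0.34526, 0.34526
  (cells with P = 0 contribute 0)
Sum of the 12 terms: H(X,Y) = 3.1011 bits

Chain rule check:
  H(X) + H(Y|X) = 1.9766 + 1.1245 = 3.1011 bits
  H(X,Y) = 3.1011 bits
✓ Chain rule verified.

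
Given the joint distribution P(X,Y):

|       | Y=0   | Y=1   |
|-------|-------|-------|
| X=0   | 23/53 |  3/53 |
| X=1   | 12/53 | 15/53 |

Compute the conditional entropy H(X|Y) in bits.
0.8333 bits

H(X|Y) = H(X,Y) - H(Y)

H(X,Y) = -Σ_{x,y} P(x,y) log₂ P(x,y). Per-cell terms -P(x,y)·log₂P(x,y):
  X=0: 0.522646, 0.234507
  X=1: 0.485198, 0.515386
Sum of the 4 terms: H(X,Y) = 1.75774 bits

Marginal of Y (column sums):
  P(Y=0) = 23/53 + 12/53 = 35/53
  P(Y=1) = 3/53 + 15/53 = 18/53
H(Y) = -[(35/53)·log₂(35/53) + (18/53)·log₂(18/53)]
  = 0.395327 + 0.529131 = 0.92446 bits

H(X|Y) = H(X,Y) - H(Y) = 1.75774 - 0.92446 = 0.8333 bits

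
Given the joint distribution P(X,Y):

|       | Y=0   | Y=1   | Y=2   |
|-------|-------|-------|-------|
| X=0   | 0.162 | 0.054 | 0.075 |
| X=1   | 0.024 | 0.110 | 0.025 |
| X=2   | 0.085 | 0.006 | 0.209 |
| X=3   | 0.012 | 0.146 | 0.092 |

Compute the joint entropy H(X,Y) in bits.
3.1627 bits

H(X,Y) = -Σ_{x,y} P(x,y) log₂ P(x,y). Per-cell terms -P(x,y)·log₂P(x,y):
  X=0: 0.4254, 0.2274, 0.2803
  X=1: 0.1291, 0.3503, 0.1330
  X=2: 0.3023, 0.0443, 0.4720
  X=3: 0.0766, 0.4053, 0.3167
Sum of the 12 terms: H(X,Y) = 3.1627 bits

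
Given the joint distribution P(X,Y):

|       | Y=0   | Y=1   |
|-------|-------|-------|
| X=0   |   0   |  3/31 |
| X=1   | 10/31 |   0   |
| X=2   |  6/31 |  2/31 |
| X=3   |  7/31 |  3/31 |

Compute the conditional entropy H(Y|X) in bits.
0.4936 bits

H(Y|X) = H(X,Y) - H(X)

H(X,Y) = -Σ_{x,y} P(x,y) log₂ P(x,y). Per-cell terms -P(x,y)·log₂P(x,y):
  X=0: 0.000000, 0.326055
  X=1: 0.526538, 0.000000
  X=2: 0.458561, 0.255109
  X=3: 0.484771, 0.326055
  (cells with P = 0 contribute 0)
Sum of the 8 terms: H(X,Y) = 2.377089 bits

Marginal of X (row sums):
  P(X=0) = 0 + 3/31 = 3/31
  P(X=1) = 10/31 + 0 = 10/31
  P(X=2) = 6/31 + 2/31 = 8/31
  P(X=3) = 7/31 + 3/31 = 10/31
H(X) = -[(3/31)·log₂(3/31) + (10/31)·log₂(10/31) + (8/31)·log₂(8/31) + (10/31)·log₂(10/31)]
  = 0.326055 + 0.526538 + 0.504309 + 0.526538 = 1.883440 bits

H(Y|X) = H(X,Y) - H(X) = 2.377089 - 1.883440 = 0.4936 bits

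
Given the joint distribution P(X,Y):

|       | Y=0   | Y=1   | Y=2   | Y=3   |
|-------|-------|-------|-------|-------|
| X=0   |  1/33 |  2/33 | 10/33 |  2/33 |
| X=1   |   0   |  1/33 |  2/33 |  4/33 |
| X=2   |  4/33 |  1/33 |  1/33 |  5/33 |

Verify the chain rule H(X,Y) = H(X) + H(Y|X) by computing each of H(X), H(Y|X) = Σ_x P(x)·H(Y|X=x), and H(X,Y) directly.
H(X) = 1.5199 bits, H(Y|X) = 1.4994 bits, H(X,Y) = 3.0193 bits

Marginal of X (row sums):
  P(X=0) = 1/33 + 2/33 + 10/33 + 2/33 = 5/11
  P(X=1) = 0 + 1/33 + 2/33 + 4/33 = 7/33
  P(X=2) = 4/33 + 1/33 + 1/33 + 5/33 = 1/3
H(X) = -[(5/11)·log₂(5/11) + (7/33)·log₂(7/33) + (1/3)·log₂(1/3)]
  = 0.51705 + 0.47452 + 0.52832 = 1.5199 bits

H(Y|X) = Σ_x P(x)·H(Y|X=x):
  X=0: P(X=0) = 5/11, P(Y|X=0) = (1/15, 2/15, 2/3, 2/15) → H(Y|X=0) = 1.42561
  X=1: P(X=1) = 7/33, P(Y|X=1) = (0, 1/7, 2/7, 4/7) → H(Y|X=1) = 1.37878
  X=2: P(X=2) = 1/3, P(Y|X=2) = (4/11, 1/11, 1/11, 5/11) → H(Y|X=2) = 1.67674
H(Y|X) = (5/11)·1.42561 + (7/33)·1.37878 + (1/3)·1.67674 = 1.4994 bits

H(X,Y) = -Σ_{x,y} P(x,y) log₂ P(x,y). Per-cell terms -P(x,y)·log₂P(x,y):
  X=0: 0.15286, 0.24511, 0.52196, 0.24511
  X=1: 0.00000, 0.15286, 0.24511, 0.36902
  X=2: 0.36902, 0.15286, 0.15286, 0.41249
  (cells with P = 0 contribute 0)
Sum of the 12 terms: H(X,Y) = 3.0193 bits

Chain rule check:
  H(X) + H(Y|X) = 1.5199 + 1.4994 = 3.0193 bits
  H(X,Y) = 3.0193 bits
✓ Chain rule verified.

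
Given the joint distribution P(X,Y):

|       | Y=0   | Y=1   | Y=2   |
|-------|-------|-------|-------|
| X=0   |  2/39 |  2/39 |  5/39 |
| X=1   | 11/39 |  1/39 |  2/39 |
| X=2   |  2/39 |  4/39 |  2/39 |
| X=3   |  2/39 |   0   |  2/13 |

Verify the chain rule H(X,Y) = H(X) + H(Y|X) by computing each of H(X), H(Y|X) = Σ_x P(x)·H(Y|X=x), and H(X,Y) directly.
H(X) = 1.9564 bits, H(Y|X) = 1.1451 bits, H(X,Y) = 3.1015 bits

Marginal of X (row sums):
  P(X=0) = 2/39 + 2/39 + 5/39 = 3/13
  P(X=1) = 11/39 + 1/39 + 2/39 = 14/39
  P(X=2) = 2/39 + 4/39 + 2/39 = 8/39
  P(X=3) = 2/39 + 0 + 2/13 = 8/39
H(X) = -[(3/13)·log₂(3/13) + (14/39)·log₂(14/39) + (8/39)·log₂(8/39) + (8/39)·log₂(8/39)]
  = 0.488187 + 0.530581 + 0.468800 + 0.468800 = 1.9564 bits

H(Y|X) = Σ_x P(x)·H(Y|X=x):
  X=0: P(X=0) = 3/13, P(Y|X=0) = (2/9, 2/9, 5/9) → H(Y|X=0) = 1.435521
  X=1: P(X=1) = 14/39, P(Y|X=1) = (11/14, 1/14, 1/7) → H(Y|X=1) = 0.946373
  X=2: P(X=2) = 8/39, P(Y|X=2) = (1/4, 1/2, 1/4) → H(Y|X=2) = 1.500000
  X=3: P(X=3) = 8/39, P(Y|X=3) = (1/4, 0, 3/4) → H(Y|X=3) = 0.811278
H(Y|X) = (3/13)·1.435521 + (14/39)·0.946373 + (8/39)·1.500000 + (8/39)·0.811278 = 1.1451 bits

H(X,Y) = -Σ_{x,y} P(x,y) log₂ P(x,y). Per-cell terms -P(x,y)·log₂P(x,y):
  X=0: 0.219764, 0.219764, 0.379933
  X=1: 0.515017, 0.135523, 0.219764
  X=2: 0.219764, 0.336964, 0.219764
  X=3: 0.219764, 0.000000, 0.415452
  (cells with P = 0 contribute 0)
Sum of the 12 terms: H(X,Y) = 3.1015 bits

Chain rule check:
  H(X) + H(Y|X) = 1.9564 + 1.1451 = 3.1015 bits
  H(X,Y) = 3.1015 bits
✓ Chain rule verified.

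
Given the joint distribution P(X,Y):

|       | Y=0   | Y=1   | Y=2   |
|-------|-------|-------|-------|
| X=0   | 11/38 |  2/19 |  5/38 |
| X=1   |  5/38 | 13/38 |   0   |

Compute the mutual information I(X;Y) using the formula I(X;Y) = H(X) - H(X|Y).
0.2686 bits

I(X;Y) = H(X) - H(X|Y)

Marginal of X (row sums):
  P(X=0) = 11/38 + 2/19 + 5/38 = 10/19
  P(X=1) = 5/38 + 13/38 + 0 = 9/19
H(X) = -[(10/19)·log₂(10/19) + (9/19)·log₂(9/19)]
  = 0.4874 + 0.5106 = 0.9980 bits

Marginal of Y (column sums):
  P(Y=0) = 11/38 + 5/38 = 8/19
  P(Y=1) = 2/19 + 13/38 = 17/38
  P(Y=2) = 5/38 + 0 = 5/38
H(X|Y) = Σ_y P(y)·H(X|Y=y):
  Y=0: P(Y=0) = 8/19, P(X|Y=0) = (11/16, 5/16) → H(X|Y=0) = 0.8960
  Y=1: P(Y=1) = 17/38, P(X|Y=1) = (4/17, 13/17) → H(X|Y=1) = 0.7871
  Y=2: P(Y=2) = 5/38, P(X|Y=2) = (1, 0) → H(X|Y=2) = 0.0000
H(X|Y) = (8/19)·0.8960 + (17/38)·0.7871 + (5/38)·0.0000 = 0.7294 bits

I(X;Y) = H(X) - H(X|Y) = 0.9980 - 0.7294 = 0.2686 bits

Cross-check via I(X;Y) = H(X) + H(Y) - H(X,Y): computing H(Y) from the column sums and H(X,Y) from the 6 cells in the same way gives H(Y) = 1.4296 bits and H(X,Y) = 2.1590 bits, so
I(X;Y) = 0.9980 + 1.4296 - 2.1590 = 0.2686 bits ✓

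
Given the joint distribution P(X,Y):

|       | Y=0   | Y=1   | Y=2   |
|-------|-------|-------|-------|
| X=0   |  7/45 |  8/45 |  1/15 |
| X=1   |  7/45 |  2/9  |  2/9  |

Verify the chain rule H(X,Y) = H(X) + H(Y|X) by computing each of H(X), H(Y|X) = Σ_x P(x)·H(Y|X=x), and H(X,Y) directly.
H(X) = 0.9710 bits, H(Y|X) = 1.5321 bits, H(X,Y) = 2.5030 bits

Marginal of X (row sums):
  P(X=0) = 7/45 + 8/45 + 1/15 = 2/5
  P(X=1) = 7/45 + 2/9 + 2/9 = 3/5
H(X) = -[(2/5)·log₂(2/5) + (3/5)·log₂(3/5)]
  = 0.5287712 + 0.4421794 = 0.9710 bits

H(Y|X) = Σ_x P(x)·H(Y|X=x):
  X=0: P(X=0) = 2/5, P(Y|X=0) = (7/18, 4/9, 1/6) → H(Y|X=0) = 1.4806821
  X=1: P(X=1) = 3/5, P(Y|X=1) = (7/27, 10/27, 10/27) → H(Y|X=1) = 1.5663673
H(Y|X) = (2/5)·1.4806821 + (3/5)·1.5663673 = 1.5321 bits

H(X,Y) = -Σ_{x,y} P(x,y) log₂ P(x,y). Per-cell terms -P(x,y)·log₂P(x,y):
  X=0: 0.4175886, 0.4429961, 0.2604594
  X=1: 0.4175886, 0.4822056, 0.4822056
Sum of the 6 terms: H(X,Y) = 2.5030 bits

Chain rule check:
  H(X) + H(Y|X) = 0.9710 + 1.5321 = 2.5031 bits
  H(X,Y) = 2.5030 bits
✓ Chain rule verified (Δ = 0.0001 is 4-dp rounding noise: each of the three values was rounded independently).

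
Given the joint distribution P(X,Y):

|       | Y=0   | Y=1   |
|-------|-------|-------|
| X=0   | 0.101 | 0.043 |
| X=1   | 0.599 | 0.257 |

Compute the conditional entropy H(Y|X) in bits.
0.8813 bits

H(Y|X) = H(X,Y) - H(X)

H(X,Y) = -Σ_{x,y} P(x,y) log₂ P(x,y). Per-cell terms -P(x,y)·log₂P(x,y):
  X=0: 0.33406, 0.19520
  X=1: 0.44288, 0.50376
Sum of the 4 terms: H(X,Y) = 1.4759 bits

Marginal of X (row sums):
  P(X=0) = 0.101 + 0.043 = 0.144
  P(X=1) = 0.599 + 0.257 = 0.856
H(X) = -[0.144·log₂(0.144) + 0.856·log₂(0.856)]
  = 0.40260 + 0.19202 = 0.5946 bits

H(Y|X) = H(X,Y) - H(X) = 1.4759 - 0.5946 = 0.8813 bits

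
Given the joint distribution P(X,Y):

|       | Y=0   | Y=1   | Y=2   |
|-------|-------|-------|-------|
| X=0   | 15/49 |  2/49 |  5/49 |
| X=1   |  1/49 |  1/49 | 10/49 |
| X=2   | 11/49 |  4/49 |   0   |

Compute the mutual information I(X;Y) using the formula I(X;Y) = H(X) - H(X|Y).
0.4131 bits

I(X;Y) = H(X) - H(X|Y)

Marginal of X (row sums):
  P(X=0) = 15/49 + 2/49 + 5/49 = 22/49
  P(X=1) = 1/49 + 1/49 + 10/49 = 12/49
  P(X=2) = 11/49 + 4/49 + 0 = 15/49
H(X) = -[(22/49)·log₂(22/49) + (12/49)·log₂(12/49) + (15/49)·log₂(15/49)]
  = 0.518696 + 0.497081 + 0.522802 = 1.538579 bits

Marginal of Y (column sums):
  P(Y=0) = 15/49 + 1/49 + 11/49 = 27/49
  P(Y=1) = 2/49 + 1/49 + 4/49 = 1/7
  P(Y=2) = 5/49 + 10/49 + 0 = 15/49
H(X|Y) = Σ_y P(y)·H(X|Y=y):
  Y=0: P(Y=0) = 27/49, P(X|Y=0) = (5/9, 1/27, 11/27) → H(X|Y=0) = 1.174995
  Y=1: P(Y=1) = 1/7, P(X|Y=1) = (2/7, 1/7, 4/7) → H(X|Y=1) = 1.378783
  Y=2: P(Y=2) = 15/49, P(X|Y=2) = (1/3, 2/3, 0) → H(X|Y=2) = 0.918296
H(X|Y) = (27/49)·1.174995 + (1/7)·1.378783 + (15/49)·0.918296 = 1.125526 bits

I(X;Y) = H(X) - H(X|Y) = 1.538579 - 1.125526 = 0.4131 bits

Cross-check via I(X;Y) = H(X) + H(Y) - H(X,Y): computing H(Y) from the column sums and H(X,Y) from the 9 cells in the same way gives H(Y) = 1.397632 bits and H(X,Y) = 2.523158 bits, so
I(X;Y) = 1.538579 + 1.397632 - 2.523158 = 0.4131 bits ✓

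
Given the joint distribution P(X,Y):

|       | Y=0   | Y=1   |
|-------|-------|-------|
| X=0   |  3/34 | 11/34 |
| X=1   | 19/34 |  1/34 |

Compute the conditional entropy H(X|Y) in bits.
0.5179 bits

H(X|Y) = H(X,Y) - H(Y)

H(X,Y) = -Σ_{x,y} P(x,y) log₂ P(x,y). Per-cell terms -P(x,y)·log₂P(x,y):
  X=0: 0.309044, 0.526716
  X=1: 0.469152, 0.149631
Sum of the 4 terms: H(X,Y) = 1.45454 bits

Marginal of Y (column sums):
  P(Y=0) = 3/34 + 19/34 = 11/17
  P(Y=1) = 11/34 + 1/34 = 6/17
H(Y) = -[(11/17)·log₂(11/17) + (6/17)·log₂(6/17)]
  = 0.406373 + 0.530294 = 0.93667 bits

H(X|Y) = H(X,Y) - H(Y) = 1.45454 - 0.93667 = 0.5179 bits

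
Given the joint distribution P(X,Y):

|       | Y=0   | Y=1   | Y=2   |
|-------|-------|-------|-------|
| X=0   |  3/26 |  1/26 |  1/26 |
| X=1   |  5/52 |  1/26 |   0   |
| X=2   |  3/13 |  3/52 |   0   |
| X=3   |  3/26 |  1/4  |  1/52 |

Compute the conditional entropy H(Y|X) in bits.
1.0270 bits

H(Y|X) = H(X,Y) - H(X)

H(X,Y) = -Σ_{x,y} P(x,y) log₂ P(x,y). Per-cell terms -P(x,y)·log₂P(x,y):
  X=0: 0.35948, 0.18079, 0.18079
  X=1: 0.32486, 0.18079, 0.00000
  X=2: 0.48819, 0.23743, 0.00000
  X=3: 0.35948, 0.50000, 0.10962
  (cells with P = 0 contribute 0)
Sum of the 12 terms: H(X,Y) = 2.9214 bits

Marginal of X (row sums):
  P(X=0) = 3/26 + 1/26 + 1/26 = 5/26
  P(X=1) = 5/52 + 1/26 + 0 = 7/52
  P(X=2) = 3/13 + 3/52 + 0 = 15/52
  P(X=3) = 3/26 + 1/4 + 1/52 = 5/13
H(X) = -[(5/26)·log₂(5/26) + (7/52)·log₂(7/52) + (15/52)·log₂(15/52) + (5/13)·log₂(5/13)]
  = 0.45741 + 0.38945 + 0.51737 + 0.53020 = 1.8944 bits

H(Y|X) = H(X,Y) - H(X) = 2.9214 - 1.8944 = 1.0270 bits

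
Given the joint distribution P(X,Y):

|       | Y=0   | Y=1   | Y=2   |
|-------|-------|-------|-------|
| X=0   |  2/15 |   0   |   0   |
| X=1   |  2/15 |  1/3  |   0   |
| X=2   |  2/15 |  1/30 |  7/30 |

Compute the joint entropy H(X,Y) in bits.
2.3445 bits

H(X,Y) = -Σ_{x,y} P(x,y) log₂ P(x,y). Per-cell terms -P(x,y)·log₂P(x,y):
  X=0: 0.38759, 0.00000, 0.00000
  X=1: 0.38759, 0.52832, 0.00000
  X=2: 0.38759, 0.16356, 0.48989
  (cells with P = 0 contribute 0)
Sum of the 9 terms: H(X,Y) = 2.3445 bits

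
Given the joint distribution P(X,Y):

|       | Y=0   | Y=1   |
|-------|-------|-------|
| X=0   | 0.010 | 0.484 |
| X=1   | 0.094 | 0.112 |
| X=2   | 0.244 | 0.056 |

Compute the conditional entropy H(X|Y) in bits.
1.0447 bits

H(X|Y) = H(X,Y) - H(Y)

H(X,Y) = -Σ_{x,y} P(x,y) log₂ P(x,y). Per-cell terms -P(x,y)·log₂P(x,y):
  X=0: 0.06644, 0.50671
  X=1: 0.32065, 0.35374
  X=2: 0.49655, 0.23287
Sum of the 6 terms: H(X,Y) = 1.9770 bits

Marginal of Y (column sums):
  P(Y=0) = 0.010 + 0.094 + 0.244 = 0.348
  P(Y=1) = 0.484 + 0.112 + 0.056 = 0.652
H(Y) = -[0.348·log₂(0.348) + 0.652·log₂(0.652)]
  = 0.52995 + 0.40232 = 0.9323 bits

H(X|Y) = H(X,Y) - H(Y) = 1.9770 - 0.9323 = 1.0447 bits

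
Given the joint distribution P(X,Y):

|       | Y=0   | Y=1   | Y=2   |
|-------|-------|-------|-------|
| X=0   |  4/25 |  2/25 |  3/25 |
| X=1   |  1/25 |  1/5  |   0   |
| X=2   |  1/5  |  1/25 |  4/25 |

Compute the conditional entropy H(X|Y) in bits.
1.2359 bits

H(X|Y) = H(X,Y) - H(Y)

H(X,Y) = -Σ_{x,y} P(x,y) log₂ P(x,y). Per-cell terms -P(x,y)·log₂P(x,y):
  X=0: 0.42302, 0.29151, 0.36707
  X=1: 0.18575, 0.46439, 0.00000
  X=2: 0.46439, 0.18575, 0.42302
  (cells with P = 0 contribute 0)
Sum of the 9 terms: H(X,Y) = 2.8049 bits

Marginal of Y (column sums):
  P(Y=0) = 4/25 + 1/25 + 1/5 = 2/5
  P(Y=1) = 2/25 + 1/5 + 1/25 = 8/25
  P(Y=2) = 3/25 + 0 + 4/25 = 7/25
H(Y) = -[(2/5)·log₂(2/5) + (8/25)·log₂(8/25) + (7/25)·log₂(7/25)]
  = 0.52877 + 0.52603 + 0.51422 = 1.5690 bits

H(X|Y) = H(X,Y) - H(Y) = 2.8049 - 1.5690 = 1.2359 bits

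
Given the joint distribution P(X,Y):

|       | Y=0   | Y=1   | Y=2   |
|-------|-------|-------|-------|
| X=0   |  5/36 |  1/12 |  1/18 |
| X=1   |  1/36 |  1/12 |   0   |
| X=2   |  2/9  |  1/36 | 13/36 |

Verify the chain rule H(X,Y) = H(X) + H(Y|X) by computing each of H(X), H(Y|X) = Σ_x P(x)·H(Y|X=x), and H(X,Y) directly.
H(X) = 1.2997 bits, H(Y|X) = 1.2250 bits, H(X,Y) = 2.5248 bits

Marginal of X (row sums):
  P(X=0) = 5/36 + 1/12 + 1/18 = 5/18
  P(X=1) = 1/36 + 1/12 + 0 = 1/9
  P(X=2) = 2/9 + 1/36 + 13/36 = 11/18
H(X) = -[(5/18)·log₂(5/18) + (1/9)·log₂(1/9) + (11/18)·log₂(11/18)]
  = 0.51333 + 0.35221 + 0.43419 = 1.2997 bits

H(Y|X) = Σ_x P(x)·H(Y|X=x):
  X=0: P(X=0) = 5/18, P(Y|X=0) = (1/2, 3/10, 1/5) → H(Y|X=0) = 1.48548
  X=1: P(X=1) = 1/9, P(Y|X=1) = (1/4, 3/4, 0) → H(Y|X=1) = 0.81128
  X=2: P(X=2) = 11/18, P(Y|X=2) = (4/11, 1/22, 13/22) → H(Y|X=2) = 1.18190
H(Y|X) = (5/18)·1.48548 + (1/9)·0.81128 + (11/18)·1.18190 = 1.2250 bits

H(X,Y) = -Σ_{x,y} P(x,y) log₂ P(x,y). Per-cell terms -P(x,y)·log₂P(x,y):
  X=0: 0.39556, 0.29875, 0.23166
  X=1: 0.14361, 0.29875, 0.00000
  X=2: 0.48221, 0.14361, 0.53065
  (cells with P = 0 contribute 0)
Sum of the 9 terms: H(X,Y) = 2.5248 bits

Chain rule check:
  H(X) + H(Y|X) = 1.2997 + 1.2250 = 2.5247 bits
  H(X,Y) = 2.5248 bits
✓ Chain rule verified (Δ = 0.0001 is 4-dp rounding noise: each of the three values was rounded independently).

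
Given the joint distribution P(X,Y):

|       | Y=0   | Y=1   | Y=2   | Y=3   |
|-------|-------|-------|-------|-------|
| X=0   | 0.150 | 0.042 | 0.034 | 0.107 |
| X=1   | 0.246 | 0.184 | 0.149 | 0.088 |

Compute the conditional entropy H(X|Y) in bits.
0.8560 bits

H(X|Y) = H(X,Y) - H(Y)

H(X,Y) = -Σ_{x,y} P(x,y) log₂ P(x,y). Per-cell terms -P(x,y)·log₂P(x,y):
  X=0: 0.4105, 0.1921, 0.1659, 0.3450
  X=1: 0.4977, 0.4494, 0.4092, 0.3086
Sum of the 8 terms: H(X,Y) = 2.7784 bits

Marginal of Y (column sums):
  P(Y=0) = 0.150 + 0.246 = 0.396
  P(Y=1) = 0.042 + 0.184 = 0.226
  P(Y=2) = 0.034 + 0.149 = 0.183
  P(Y=3) = 0.107 + 0.088 = 0.195
H(Y) = -[0.396·log₂(0.396) + 0.226·log₂(0.226) + 0.183·log₂(0.183) + 0.195·log₂(0.195)]
  = 0.5292 + 0.4849 + 0.4484 + 0.4599 = 1.9224 bits

H(X|Y) = H(X,Y) - H(Y) = 2.7784 - 1.9224 = 0.8560 bits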